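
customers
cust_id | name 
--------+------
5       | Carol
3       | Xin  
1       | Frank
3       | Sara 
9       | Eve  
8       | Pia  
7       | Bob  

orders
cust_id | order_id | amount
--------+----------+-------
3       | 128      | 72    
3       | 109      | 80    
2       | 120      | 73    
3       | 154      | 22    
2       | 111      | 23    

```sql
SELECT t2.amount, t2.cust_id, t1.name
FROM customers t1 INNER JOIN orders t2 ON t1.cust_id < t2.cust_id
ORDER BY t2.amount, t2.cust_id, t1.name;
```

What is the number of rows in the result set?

INNER JOIN keeps only pairs where the ON condition holds.
Matching on t1.cust_id < t2.cust_id.
- t1 row (cust_id=5): no match → dropped.
- t1 row (cust_id=3): no match → dropped.
- t1 row (cust_id=1): matches 5 t2 row(s) → 5 output row(s).
- t1 row (cust_id=3): no match → dropped.
- t1 row (cust_id=9): no match → dropped.
- t1 row (cust_id=8): no match → dropped.
- t1 row (cust_id=7): no match → dropped.
Total: 5 rows.

5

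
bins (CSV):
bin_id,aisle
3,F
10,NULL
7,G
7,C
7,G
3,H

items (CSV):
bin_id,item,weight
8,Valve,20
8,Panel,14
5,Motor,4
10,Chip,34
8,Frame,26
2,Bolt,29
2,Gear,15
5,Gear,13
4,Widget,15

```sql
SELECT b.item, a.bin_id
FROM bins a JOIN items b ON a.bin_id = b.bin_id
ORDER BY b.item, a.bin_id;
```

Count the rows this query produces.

1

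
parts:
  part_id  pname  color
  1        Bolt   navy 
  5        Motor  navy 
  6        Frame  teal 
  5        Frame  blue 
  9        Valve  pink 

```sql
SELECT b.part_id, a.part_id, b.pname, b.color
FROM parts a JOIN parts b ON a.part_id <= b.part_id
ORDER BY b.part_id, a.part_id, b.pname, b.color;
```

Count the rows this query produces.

16

INNER JOIN keeps only pairs where the ON condition holds.
Matching on a.part_id <= b.part_id.
- a (part_id=1) pairs with 5 row(s) of b.
- a (part_id=5) pairs with 4 row(s) of b.
- a (part_id=6) pairs with 2 row(s) of b.
- a (part_id=5) pairs with 4 row(s) of b.
- a (part_id=9) pairs with 1 row(s) of b.
Total: 16 rows.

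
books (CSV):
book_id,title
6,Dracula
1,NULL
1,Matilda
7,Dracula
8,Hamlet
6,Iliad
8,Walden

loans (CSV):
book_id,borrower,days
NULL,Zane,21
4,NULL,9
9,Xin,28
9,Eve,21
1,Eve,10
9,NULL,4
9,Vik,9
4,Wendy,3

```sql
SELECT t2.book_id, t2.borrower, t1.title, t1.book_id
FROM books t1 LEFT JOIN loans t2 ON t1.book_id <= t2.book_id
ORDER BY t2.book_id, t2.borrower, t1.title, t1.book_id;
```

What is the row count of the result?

34

LEFT JOIN keeps every row from `books`; unmatched rows get NULL for `loans`'s columns.
Matching on t1.book_id <= t2.book_id. A NULL in a compared column never satisfies the condition.
Matched pairs: 34; unmatched t1 rows kept: 0.
Total: 34 rows.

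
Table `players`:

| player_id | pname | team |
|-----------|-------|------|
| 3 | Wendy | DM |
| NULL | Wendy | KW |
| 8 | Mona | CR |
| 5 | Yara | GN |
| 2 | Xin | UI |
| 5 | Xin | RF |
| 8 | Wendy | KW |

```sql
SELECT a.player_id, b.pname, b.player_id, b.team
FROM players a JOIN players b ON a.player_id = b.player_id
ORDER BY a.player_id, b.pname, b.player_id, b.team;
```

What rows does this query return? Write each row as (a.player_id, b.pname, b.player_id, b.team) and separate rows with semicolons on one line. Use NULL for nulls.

(2, Xin, 2, UI); (3, Wendy, 3, DM); (5, Xin, 5, RF); (5, Xin, 5, RF); (5, Yara, 5, GN); (5, Yara, 5, GN); (8, Mona, 8, CR); (8, Mona, 8, CR); (8, Wendy, 8, KW); (8, Wendy, 8, KW)

INNER JOIN keeps only pairs where the ON condition holds.
Matching on a.player_id = b.player_id. A NULL in a compared column never satisfies the condition.
- a[0] player_id=3 → 1 match(es) in b → 1 row(s).
- a[1] player_id=NULL → no match; dropped.
- a[2] player_id=8 → 2 match(es) in b → 2 row(s).
- a[3] player_id=5 → 2 match(es) in b → 2 row(s).
- a[4] player_id=2 → 1 match(es) in b → 1 row(s).
- a[5] player_id=5 → 2 match(es) in b → 2 row(s).
- a[6] player_id=8 → 2 match(es) in b → 2 row(s).
After projecting and ordering:
a.player_id | b.pname | b.player_id | b.team
2 | Xin | 2 | UI
3 | Wendy | 3 | DM
5 | Xin | 5 | RF
5 | Xin | 5 | RF
5 | Yara | 5 | GN
5 | Yara | 5 | GN
8 | Mona | 8 | CR
8 | Mona | 8 | CR
8 | Wendy | 8 | KW
8 | Wendy | 8 | KW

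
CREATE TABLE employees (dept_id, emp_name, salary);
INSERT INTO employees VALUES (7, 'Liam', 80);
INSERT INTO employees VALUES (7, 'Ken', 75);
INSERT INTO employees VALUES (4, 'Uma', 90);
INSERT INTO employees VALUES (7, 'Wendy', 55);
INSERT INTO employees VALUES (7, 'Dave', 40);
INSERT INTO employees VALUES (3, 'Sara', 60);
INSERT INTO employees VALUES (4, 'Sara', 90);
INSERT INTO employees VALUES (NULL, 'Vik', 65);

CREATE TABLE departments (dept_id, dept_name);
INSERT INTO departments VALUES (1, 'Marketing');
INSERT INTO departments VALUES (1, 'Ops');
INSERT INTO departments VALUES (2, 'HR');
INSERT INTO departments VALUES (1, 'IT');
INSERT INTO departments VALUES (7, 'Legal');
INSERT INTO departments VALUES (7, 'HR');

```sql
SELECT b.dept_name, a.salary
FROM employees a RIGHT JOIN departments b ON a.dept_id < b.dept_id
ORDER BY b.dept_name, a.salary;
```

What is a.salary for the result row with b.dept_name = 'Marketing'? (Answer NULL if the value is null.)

NULL

RIGHT JOIN keeps every row from `departments`; unmatched rows get NULL for `employees`'s columns.
Matching on a.dept_id < b.dept_id. A NULL in a compared column never satisfies the condition.
- a[0] dept_id=7 → no match.
- a[1] dept_id=7 → no match.
- a[2] dept_id=4 → 2 match(es) in b → 2 row(s).
- a[3] dept_id=7 → no match.
- a[4] dept_id=7 → no match.
- a[5] dept_id=3 → 2 match(es) in b → 2 row(s).
- a[6] dept_id=4 → 2 match(es) in b → 2 row(s).
- a[7] dept_id=NULL → no match.
- plus 4 unmatched b row(s), each kept with NULL a columns.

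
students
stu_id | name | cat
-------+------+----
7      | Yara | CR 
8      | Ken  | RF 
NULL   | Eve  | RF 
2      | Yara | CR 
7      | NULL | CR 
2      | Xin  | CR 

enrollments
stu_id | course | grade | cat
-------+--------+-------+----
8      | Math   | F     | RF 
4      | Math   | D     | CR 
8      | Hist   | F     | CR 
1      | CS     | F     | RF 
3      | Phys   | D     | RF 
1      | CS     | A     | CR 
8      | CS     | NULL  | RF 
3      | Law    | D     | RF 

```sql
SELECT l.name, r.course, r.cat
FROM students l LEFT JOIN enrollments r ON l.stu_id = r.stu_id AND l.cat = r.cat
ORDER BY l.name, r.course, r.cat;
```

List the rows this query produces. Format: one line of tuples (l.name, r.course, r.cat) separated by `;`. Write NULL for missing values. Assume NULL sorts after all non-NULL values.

(Eve, NULL, NULL); (Ken, CS, RF); (Ken, Math, RF); (Xin, NULL, NULL); (Yara, NULL, NULL); (Yara, NULL, NULL); (NULL, NULL, NULL)

LEFT JOIN keeps every row from `students`; unmatched rows get NULL for `enrollments`'s columns.
Matching on l.stu_id = r.stu_id AND l.cat = r.cat. A NULL in a compared column never satisfies the condition.
- stu_id=7, cat=CR: no r row matches, row kept with r columns NULL.
- stu_id=8, cat=RF: 2 matching r row(s), so 2 row(s) emitted.
- stu_id=NULL, cat=RF: no r row matches, row kept with r columns NULL.
- stu_id=2, cat=CR: no r row matches, row kept with r columns NULL.
- stu_id=7, cat=CR: no r row matches, row kept with r columns NULL.
- stu_id=2, cat=CR: no r row matches, row kept with r columns NULL.
After projecting and ordering:
l.name | r.course | r.cat
Eve | NULL | NULL
Ken | CS | RF
Ken | Math | RF
Xin | NULL | NULL
Yara | NULL | NULL
Yara | NULL | NULL
NULL | NULL | NULL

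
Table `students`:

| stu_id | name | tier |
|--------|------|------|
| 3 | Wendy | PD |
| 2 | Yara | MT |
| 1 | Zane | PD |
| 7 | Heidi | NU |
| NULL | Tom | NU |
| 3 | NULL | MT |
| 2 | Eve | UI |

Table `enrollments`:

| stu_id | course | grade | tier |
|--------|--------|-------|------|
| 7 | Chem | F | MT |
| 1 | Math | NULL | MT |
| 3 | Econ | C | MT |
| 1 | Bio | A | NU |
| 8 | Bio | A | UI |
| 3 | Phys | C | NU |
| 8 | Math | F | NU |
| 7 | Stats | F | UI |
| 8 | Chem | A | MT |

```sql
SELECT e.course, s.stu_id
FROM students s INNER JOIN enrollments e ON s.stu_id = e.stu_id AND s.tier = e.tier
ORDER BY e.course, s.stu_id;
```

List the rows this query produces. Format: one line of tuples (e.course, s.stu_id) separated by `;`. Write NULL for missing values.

INNER JOIN keeps only pairs where the ON condition holds.
Matching on s.stu_id = e.stu_id AND s.tier = e.tier. A NULL in a compared column never satisfies the condition.
Matched pairs: 1.

(Econ, 3)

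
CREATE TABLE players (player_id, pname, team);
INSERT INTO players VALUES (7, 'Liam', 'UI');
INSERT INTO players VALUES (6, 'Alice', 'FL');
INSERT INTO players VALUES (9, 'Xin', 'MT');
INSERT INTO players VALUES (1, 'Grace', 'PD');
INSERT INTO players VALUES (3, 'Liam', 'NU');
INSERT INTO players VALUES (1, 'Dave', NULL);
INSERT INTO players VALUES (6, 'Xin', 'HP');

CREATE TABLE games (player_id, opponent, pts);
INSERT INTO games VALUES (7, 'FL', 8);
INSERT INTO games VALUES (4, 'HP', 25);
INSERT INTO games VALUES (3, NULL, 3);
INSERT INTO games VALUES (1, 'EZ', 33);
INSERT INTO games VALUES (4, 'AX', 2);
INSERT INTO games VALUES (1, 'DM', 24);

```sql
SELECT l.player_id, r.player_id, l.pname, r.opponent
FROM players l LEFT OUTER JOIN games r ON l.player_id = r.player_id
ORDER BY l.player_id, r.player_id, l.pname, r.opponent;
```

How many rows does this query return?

LEFT JOIN keeps every row from `players`; unmatched rows get NULL for `games`'s columns.
Matching on l.player_id = r.player_id.
Matched pairs: 6; unmatched l rows kept: 3.
Total: 6 matched + 3 padded = 9 rows.

9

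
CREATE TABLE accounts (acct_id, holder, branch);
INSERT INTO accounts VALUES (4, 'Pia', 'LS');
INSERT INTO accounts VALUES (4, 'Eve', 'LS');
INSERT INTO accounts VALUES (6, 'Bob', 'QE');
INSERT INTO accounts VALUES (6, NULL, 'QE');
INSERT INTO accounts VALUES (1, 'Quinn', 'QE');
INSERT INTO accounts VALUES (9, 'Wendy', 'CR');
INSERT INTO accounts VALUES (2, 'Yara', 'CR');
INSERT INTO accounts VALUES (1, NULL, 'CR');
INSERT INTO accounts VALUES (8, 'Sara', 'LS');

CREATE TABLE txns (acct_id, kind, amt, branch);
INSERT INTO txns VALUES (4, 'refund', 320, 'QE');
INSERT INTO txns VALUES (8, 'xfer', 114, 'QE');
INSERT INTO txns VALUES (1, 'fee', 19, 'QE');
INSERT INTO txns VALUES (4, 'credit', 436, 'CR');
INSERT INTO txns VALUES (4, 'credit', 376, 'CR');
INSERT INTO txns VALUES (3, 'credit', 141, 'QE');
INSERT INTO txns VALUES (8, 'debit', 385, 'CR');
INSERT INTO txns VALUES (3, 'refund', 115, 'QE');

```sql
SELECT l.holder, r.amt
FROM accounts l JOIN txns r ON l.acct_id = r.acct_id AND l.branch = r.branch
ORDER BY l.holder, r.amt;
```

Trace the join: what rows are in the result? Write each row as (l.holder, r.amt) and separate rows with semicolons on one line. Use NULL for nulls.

(Quinn, 19)

INNER JOIN keeps only pairs where the ON condition holds.
Matching on l.acct_id = r.acct_id AND l.branch = r.branch.
Matched pairs: 1.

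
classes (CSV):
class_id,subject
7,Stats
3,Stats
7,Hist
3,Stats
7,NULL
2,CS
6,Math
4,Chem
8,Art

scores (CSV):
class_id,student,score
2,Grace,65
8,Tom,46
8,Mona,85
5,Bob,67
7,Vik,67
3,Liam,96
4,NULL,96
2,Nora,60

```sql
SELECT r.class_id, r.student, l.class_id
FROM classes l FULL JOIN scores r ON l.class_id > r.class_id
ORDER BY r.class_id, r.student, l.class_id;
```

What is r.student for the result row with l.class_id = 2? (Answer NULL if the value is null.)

NULL

FULL OUTER JOIN keeps every row from both sides; unmatched rows get NULL for the other side's columns.
Matching on l.class_id > r.class_id.
- l (class_id=7) pairs with 5 row(s) of r.
- l (class_id=3) pairs with 2 row(s) of r.
- l (class_id=7) pairs with 5 row(s) of r.
- l (class_id=3) pairs with 2 row(s) of r.
- l (class_id=7) pairs with 5 row(s) of r.
- l (class_id=2) has no partner → padded with NULL.
- l (class_id=6) pairs with 5 row(s) of r.
- l (class_id=4) pairs with 3 row(s) of r.
- l (class_id=8) pairs with 6 row(s) of r.
- 2 r row(s) had no l match → kept, l columns NULL.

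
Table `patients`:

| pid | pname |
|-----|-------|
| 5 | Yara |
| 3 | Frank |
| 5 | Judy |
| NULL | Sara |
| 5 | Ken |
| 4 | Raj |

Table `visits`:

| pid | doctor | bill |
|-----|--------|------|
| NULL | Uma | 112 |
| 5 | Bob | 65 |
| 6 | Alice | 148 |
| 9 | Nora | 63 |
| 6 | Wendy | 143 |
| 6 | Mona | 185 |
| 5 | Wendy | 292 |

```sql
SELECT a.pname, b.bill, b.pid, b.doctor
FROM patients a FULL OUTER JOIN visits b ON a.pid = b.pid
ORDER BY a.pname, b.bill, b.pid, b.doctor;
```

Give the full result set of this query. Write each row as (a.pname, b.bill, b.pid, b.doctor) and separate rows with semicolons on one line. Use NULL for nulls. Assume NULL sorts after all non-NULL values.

FULL OUTER JOIN keeps every row from both sides; unmatched rows get NULL for the other side's columns.
Matching on a.pid = b.pid. A NULL in a compared column never satisfies the condition.
- a row (pid=5): matches 2 b row(s) → 2 output row(s).
- a row (pid=3): no match → kept, b columns NULL.
- a row (pid=5): matches 2 b row(s) → 2 output row(s).
- a row (pid=NULL): no match → kept, b columns NULL.
- a row (pid=5): matches 2 b row(s) → 2 output row(s).
- a row (pid=4): no match → kept, b columns NULL.
- plus 5 unmatched b row(s), each kept with NULL a columns.

(Frank, NULL, NULL, NULL); (Judy, 65, 5, Bob); (Judy, 292, 5, Wendy); (Ken, 65, 5, Bob); (Ken, 292, 5, Wendy); (Raj, NULL, NULL, NULL); (Sara, NULL, NULL, NULL); (Yara, 65, 5, Bob); (Yara, 292, 5, Wendy); (NULL, 63, 9, Nora); (NULL, 112, NULL, Uma); (NULL, 143, 6, Wendy); (NULL, 148, 6, Alice); (NULL, 185, 6, Mona)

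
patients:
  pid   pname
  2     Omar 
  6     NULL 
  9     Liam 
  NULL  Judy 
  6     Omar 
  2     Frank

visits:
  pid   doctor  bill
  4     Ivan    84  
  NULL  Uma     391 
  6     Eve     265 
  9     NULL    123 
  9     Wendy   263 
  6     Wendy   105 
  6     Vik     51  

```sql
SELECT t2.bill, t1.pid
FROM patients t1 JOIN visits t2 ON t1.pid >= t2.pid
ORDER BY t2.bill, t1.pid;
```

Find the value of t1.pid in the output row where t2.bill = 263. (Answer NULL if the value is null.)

INNER JOIN keeps only pairs where the ON condition holds.
Matching on t1.pid >= t2.pid. A NULL in a compared column never satisfies the condition.
- t1[0] pid=2 → no match; dropped.
- t1[1] pid=6 → 4 match(es) in t2 → 4 row(s).
- t1[2] pid=9 → 6 match(es) in t2 → 6 row(s).
- t1[3] pid=NULL → no match; dropped.
- t1[4] pid=6 → 4 match(es) in t2 → 4 row(s).
- t1[5] pid=2 → no match; dropped.

9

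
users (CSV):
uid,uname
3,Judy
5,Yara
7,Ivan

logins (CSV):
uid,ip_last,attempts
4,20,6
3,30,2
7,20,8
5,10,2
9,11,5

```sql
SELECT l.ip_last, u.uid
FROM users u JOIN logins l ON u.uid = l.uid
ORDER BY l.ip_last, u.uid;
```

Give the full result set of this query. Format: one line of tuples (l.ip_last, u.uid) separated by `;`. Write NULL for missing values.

(10, 5); (20, 7); (30, 3)

INNER JOIN keeps only pairs where the ON condition holds.
Matching on u.uid = l.uid.
Matched pairs: 3.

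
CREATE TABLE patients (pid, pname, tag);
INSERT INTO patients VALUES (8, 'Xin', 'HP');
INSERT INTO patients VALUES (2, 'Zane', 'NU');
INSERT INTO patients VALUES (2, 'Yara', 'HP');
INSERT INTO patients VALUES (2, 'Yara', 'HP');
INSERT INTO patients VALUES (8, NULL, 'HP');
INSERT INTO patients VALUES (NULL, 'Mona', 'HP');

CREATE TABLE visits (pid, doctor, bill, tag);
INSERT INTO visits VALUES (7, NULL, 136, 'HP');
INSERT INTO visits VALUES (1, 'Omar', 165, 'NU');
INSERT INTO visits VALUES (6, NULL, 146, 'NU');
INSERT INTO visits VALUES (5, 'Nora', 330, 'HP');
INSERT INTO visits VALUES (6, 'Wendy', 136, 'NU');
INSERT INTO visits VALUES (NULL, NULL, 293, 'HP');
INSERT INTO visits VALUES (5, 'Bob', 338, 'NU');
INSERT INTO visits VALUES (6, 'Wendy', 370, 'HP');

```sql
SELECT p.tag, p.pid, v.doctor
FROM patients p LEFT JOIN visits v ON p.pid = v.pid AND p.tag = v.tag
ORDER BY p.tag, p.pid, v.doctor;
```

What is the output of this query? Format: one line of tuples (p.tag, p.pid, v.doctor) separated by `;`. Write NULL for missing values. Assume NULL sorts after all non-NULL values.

LEFT JOIN keeps every row from `patients`; unmatched rows get NULL for `visits`'s columns.
Matching on p.pid = v.pid AND p.tag = v.tag. A NULL in a compared column never satisfies the condition.
- p (pid=8, tag=HP) has no partner → padded with NULL.
- p (pid=2, tag=NU) has no partner → padded with NULL.
- p (pid=2, tag=HP) has no partner → padded with NULL.
- p (pid=2, tag=HP) has no partner → padded with NULL.
- p (pid=8, tag=HP) has no partner → padded with NULL.
- p (pid=NULL, tag=HP) has no partner → padded with NULL.
After projecting and ordering:
p.tag | p.pid | v.doctor
HP | 2 | NULL
HP | 2 | NULL
HP | 8 | NULL
HP | 8 | NULL
HP | NULL | NULL
NU | 2 | NULL

(HP, 2, NULL); (HP, 2, NULL); (HP, 8, NULL); (HP, 8, NULL); (HP, NULL, NULL); (NU, 2, NULL)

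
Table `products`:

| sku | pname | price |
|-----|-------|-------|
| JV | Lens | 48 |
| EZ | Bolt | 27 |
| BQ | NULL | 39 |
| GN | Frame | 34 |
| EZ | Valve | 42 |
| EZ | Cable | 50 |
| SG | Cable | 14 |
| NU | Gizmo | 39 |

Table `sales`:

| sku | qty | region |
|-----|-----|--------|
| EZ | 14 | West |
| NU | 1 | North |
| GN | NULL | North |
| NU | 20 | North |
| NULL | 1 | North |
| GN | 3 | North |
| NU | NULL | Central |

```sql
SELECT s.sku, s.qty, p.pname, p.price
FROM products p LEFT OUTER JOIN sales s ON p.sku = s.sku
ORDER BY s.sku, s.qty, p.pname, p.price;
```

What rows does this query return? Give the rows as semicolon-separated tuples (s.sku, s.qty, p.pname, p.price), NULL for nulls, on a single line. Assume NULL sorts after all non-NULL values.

LEFT JOIN keeps every row from `products`; unmatched rows get NULL for `sales`'s columns.
Matching on p.sku = s.sku. A NULL in a compared column never satisfies the condition.
- p row (sku=JV): no match → kept, s columns NULL.
- p row (sku=EZ): matches 1 s row(s) → 1 output row(s).
- p row (sku=BQ): no match → kept, s columns NULL.
- p row (sku=GN): matches 2 s row(s) → 2 output row(s).
- p row (sku=EZ): matches 1 s row(s) → 1 output row(s).
- p row (sku=EZ): matches 1 s row(s) → 1 output row(s).
- p row (sku=SG): no match → kept, s columns NULL.
- p row (sku=NU): matches 3 s row(s) → 3 output row(s).

(EZ, 14, Bolt, 27); (EZ, 14, Cable, 50); (EZ, 14, Valve, 42); (GN, 3, Frame, 34); (GN, NULL, Frame, 34); (NU, 1, Gizmo, 39); (NU, 20, Gizmo, 39); (NU, NULL, Gizmo, 39); (NULL, NULL, Cable, 14); (NULL, NULL, Lens, 48); (NULL, NULL, NULL, 39)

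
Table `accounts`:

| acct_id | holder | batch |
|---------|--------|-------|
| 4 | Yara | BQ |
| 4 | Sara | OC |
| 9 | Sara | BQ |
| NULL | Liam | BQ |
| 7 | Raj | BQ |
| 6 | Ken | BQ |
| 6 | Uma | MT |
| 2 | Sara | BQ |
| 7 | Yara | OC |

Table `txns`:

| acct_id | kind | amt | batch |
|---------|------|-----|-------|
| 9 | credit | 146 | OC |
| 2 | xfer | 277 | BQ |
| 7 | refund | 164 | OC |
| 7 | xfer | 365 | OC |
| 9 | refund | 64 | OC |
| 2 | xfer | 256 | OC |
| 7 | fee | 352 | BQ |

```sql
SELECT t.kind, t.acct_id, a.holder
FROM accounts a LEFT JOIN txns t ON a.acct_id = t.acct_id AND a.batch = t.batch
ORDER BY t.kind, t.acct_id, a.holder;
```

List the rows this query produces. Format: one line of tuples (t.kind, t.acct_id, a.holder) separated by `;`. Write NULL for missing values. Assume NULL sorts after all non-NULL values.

(fee, 7, Raj); (refund, 7, Yara); (xfer, 2, Sara); (xfer, 7, Yara); (NULL, NULL, Ken); (NULL, NULL, Liam); (NULL, NULL, Sara); (NULL, NULL, Sara); (NULL, NULL, Uma); (NULL, NULL, Yara)

LEFT JOIN keeps every row from `accounts`; unmatched rows get NULL for `txns`'s columns.
Matching on a.acct_id = t.acct_id AND a.batch = t.batch. A NULL in a compared column never satisfies the condition.
- acct_id=4, batch=BQ: no t row matches, row kept with t columns NULL.
- acct_id=4, batch=OC: no t row matches, row kept with t columns NULL.
- acct_id=9, batch=BQ: no t row matches, row kept with t columns NULL.
- acct_id=NULL, batch=BQ: no t row matches, row kept with t columns NULL.
- acct_id=7, batch=BQ: 1 matching t row(s), so 1 row(s) emitted.
- acct_id=6, batch=BQ: no t row matches, row kept with t columns NULL.
- acct_id=6, batch=MT: no t row matches, row kept with t columns NULL.
- acct_id=2, batch=BQ: 1 matching t row(s), so 1 row(s) emitted.
- acct_id=7, batch=OC: 2 matching t row(s), so 2 row(s) emitted.
After projecting and ordering:
t.kind | t.acct_id | a.holder
fee | 7 | Raj
refund | 7 | Yara
xfer | 2 | Sara
xfer | 7 | Yara
NULL | NULL | Ken
NULL | NULL | Liam
NULL | NULL | Sara
NULL | NULL | Sara
NULL | NULL | Uma
NULL | NULL | Yara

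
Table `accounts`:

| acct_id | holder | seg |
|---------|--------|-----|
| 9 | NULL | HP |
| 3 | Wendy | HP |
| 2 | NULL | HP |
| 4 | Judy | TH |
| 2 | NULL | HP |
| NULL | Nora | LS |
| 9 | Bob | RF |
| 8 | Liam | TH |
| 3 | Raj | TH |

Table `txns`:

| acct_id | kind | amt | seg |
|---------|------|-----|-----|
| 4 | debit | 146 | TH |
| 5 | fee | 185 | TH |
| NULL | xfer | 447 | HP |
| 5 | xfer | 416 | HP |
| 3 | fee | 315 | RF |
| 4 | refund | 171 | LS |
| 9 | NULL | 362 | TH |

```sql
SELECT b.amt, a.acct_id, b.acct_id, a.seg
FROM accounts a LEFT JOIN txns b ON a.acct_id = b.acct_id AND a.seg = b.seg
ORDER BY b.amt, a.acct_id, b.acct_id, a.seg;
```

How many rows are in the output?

LEFT JOIN keeps every row from `accounts`; unmatched rows get NULL for `txns`'s columns.
Matching on a.acct_id = b.acct_id AND a.seg = b.seg. A NULL in a compared column never satisfies the condition.
- a row (acct_id=9, seg=HP): no match → kept, b columns NULL.
- a row (acct_id=3, seg=HP): no match → kept, b columns NULL.
- a row (acct_id=2, seg=HP): no match → kept, b columns NULL.
- a row (acct_id=4, seg=TH): matches 1 b row(s) → 1 output row(s).
- a row (acct_id=2, seg=HP): no match → kept, b columns NULL.
- a row (acct_id=NULL, seg=LS): no match → kept, b columns NULL.
- a row (acct_id=9, seg=RF): no match → kept, b columns NULL.
- a row (acct_id=8, seg=TH): no match → kept, b columns NULL.
- a row (acct_id=3, seg=TH): no match → kept, b columns NULL.
Total: 1 matched + 8 padded = 9 rows.

9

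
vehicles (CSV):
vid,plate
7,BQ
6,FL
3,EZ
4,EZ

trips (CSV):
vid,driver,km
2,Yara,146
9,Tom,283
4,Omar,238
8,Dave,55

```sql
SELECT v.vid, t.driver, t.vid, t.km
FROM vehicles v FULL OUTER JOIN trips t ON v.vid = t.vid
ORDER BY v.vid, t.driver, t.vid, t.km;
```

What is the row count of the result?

FULL OUTER JOIN keeps every row from both sides; unmatched rows get NULL for the other side's columns.
Matching on v.vid = t.vid.
Matched pairs: 1; unmatched v rows kept: 3; unmatched t rows kept: 3.
Total: 1 matched + 6 padded = 7 rows.

7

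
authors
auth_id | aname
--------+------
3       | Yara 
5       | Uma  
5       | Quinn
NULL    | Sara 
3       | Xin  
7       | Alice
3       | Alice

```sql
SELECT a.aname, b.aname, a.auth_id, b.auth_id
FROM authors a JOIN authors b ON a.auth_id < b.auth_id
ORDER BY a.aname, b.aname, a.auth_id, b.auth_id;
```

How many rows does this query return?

11

INNER JOIN keeps only pairs where the ON condition holds.
Matching on a.auth_id < b.auth_id. A NULL in a compared column never satisfies the condition.
- a row (auth_id=3): matches 3 b row(s) → 3 output row(s).
- a row (auth_id=5): matches 1 b row(s) → 1 output row(s).
- a row (auth_id=5): matches 1 b row(s) → 1 output row(s).
- a row (auth_id=NULL): no match → dropped.
- a row (auth_id=3): matches 3 b row(s) → 3 output row(s).
- a row (auth_id=7): no match → dropped.
- a row (auth_id=3): matches 3 b row(s) → 3 output row(s).
Total: 11 rows.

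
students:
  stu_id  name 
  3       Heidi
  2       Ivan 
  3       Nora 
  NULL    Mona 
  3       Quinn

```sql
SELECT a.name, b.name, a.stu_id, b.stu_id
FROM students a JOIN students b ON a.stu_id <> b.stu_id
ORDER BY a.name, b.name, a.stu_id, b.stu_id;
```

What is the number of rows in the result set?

INNER JOIN keeps only pairs where the ON condition holds.
Matching on a.stu_id <> b.stu_id. A NULL in a compared column never satisfies the condition.
Matched pairs: 6.
Total: 6 rows.

6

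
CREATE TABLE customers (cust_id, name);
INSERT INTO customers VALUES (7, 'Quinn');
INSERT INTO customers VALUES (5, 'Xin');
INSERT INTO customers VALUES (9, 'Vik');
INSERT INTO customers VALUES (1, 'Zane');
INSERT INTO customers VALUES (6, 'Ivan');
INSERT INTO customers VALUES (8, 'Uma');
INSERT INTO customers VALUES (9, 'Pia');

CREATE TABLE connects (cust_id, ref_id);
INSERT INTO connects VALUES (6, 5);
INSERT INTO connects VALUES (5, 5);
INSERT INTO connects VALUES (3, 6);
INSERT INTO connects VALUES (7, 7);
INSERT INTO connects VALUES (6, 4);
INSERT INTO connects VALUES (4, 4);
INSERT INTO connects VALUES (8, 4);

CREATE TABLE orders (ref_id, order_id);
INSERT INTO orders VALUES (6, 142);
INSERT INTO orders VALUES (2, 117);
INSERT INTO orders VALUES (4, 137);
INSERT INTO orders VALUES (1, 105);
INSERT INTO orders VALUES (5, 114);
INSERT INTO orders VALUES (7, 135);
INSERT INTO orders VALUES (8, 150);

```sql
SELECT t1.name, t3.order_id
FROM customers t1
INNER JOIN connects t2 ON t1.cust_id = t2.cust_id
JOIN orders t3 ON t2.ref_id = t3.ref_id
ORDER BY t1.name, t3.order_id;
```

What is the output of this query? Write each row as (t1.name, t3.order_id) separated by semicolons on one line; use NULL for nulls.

(Ivan, 114); (Ivan, 137); (Quinn, 135); (Uma, 137); (Xin, 114)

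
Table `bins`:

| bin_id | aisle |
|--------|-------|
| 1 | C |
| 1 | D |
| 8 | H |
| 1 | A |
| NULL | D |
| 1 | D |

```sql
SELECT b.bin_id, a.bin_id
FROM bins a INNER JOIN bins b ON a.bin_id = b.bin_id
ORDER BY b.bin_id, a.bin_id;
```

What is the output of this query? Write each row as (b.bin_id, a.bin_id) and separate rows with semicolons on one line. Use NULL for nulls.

INNER JOIN keeps only pairs where the ON condition holds.
Matching on a.bin_id = b.bin_id. A NULL in a compared column never satisfies the condition.
Matched pairs: 17.

(1, 1); (1, 1); (1, 1); (1, 1); (1, 1); (1, 1); (1, 1); (1, 1); (1, 1); (1, 1); (1, 1); (1, 1); (1, 1); (1, 1); (1, 1); (1, 1); (8, 8)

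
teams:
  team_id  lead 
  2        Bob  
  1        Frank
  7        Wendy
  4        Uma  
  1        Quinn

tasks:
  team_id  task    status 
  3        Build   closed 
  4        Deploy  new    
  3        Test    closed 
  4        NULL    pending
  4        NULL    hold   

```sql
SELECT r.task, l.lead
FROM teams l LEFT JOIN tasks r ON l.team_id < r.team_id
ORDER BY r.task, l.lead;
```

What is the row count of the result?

17

LEFT JOIN keeps every row from `teams`; unmatched rows get NULL for `tasks`'s columns.
Matching on l.team_id < r.team_id.
- team_id=2: 5 matching r row(s), so 5 row(s) emitted.
- team_id=1: 5 matching r row(s), so 5 row(s) emitted.
- team_id=7: no r row matches, row kept with r columns NULL.
- team_id=4: no r row matches, row kept with r columns NULL.
- team_id=1: 5 matching r row(s), so 5 row(s) emitted.
Total: 15 matched + 2 padded = 17 rows.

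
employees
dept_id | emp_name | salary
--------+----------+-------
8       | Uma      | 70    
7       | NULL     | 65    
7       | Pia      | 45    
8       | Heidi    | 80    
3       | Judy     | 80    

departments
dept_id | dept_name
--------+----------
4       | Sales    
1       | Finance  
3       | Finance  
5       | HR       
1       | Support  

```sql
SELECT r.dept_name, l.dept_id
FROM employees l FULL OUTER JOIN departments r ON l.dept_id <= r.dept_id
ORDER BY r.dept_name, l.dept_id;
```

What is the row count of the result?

9

FULL OUTER JOIN keeps every row from both sides; unmatched rows get NULL for the other side's columns.
Matching on l.dept_id <= r.dept_id.
Matched pairs: 3; unmatched l rows kept: 4; unmatched r rows kept: 2.
Total: 3 matched + 6 padded = 9 rows.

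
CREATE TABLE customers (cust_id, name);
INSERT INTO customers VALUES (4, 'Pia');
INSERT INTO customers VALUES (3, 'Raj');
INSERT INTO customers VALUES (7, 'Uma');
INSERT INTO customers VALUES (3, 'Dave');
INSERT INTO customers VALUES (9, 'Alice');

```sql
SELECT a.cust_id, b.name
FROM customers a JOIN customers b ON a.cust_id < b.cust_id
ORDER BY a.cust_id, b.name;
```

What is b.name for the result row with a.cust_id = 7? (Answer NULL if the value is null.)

INNER JOIN keeps only pairs where the ON condition holds.
Matching on a.cust_id < b.cust_id.
- a (cust_id=4) pairs with 2 row(s) of b.
- a (cust_id=3) pairs with 3 row(s) of b.
- a (cust_id=7) pairs with 1 row(s) of b.
- a (cust_id=3) pairs with 3 row(s) of b.
- a (cust_id=9) has no partner → excluded.

Alice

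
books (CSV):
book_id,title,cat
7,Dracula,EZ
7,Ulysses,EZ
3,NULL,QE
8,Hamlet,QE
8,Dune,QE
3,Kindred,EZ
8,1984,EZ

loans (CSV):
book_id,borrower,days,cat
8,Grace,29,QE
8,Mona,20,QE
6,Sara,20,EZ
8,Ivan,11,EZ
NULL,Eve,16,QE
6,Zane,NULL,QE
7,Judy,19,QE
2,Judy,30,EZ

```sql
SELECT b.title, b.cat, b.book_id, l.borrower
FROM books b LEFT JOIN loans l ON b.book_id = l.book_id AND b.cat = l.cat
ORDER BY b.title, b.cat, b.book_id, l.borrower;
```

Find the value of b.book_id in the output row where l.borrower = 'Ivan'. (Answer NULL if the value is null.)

LEFT JOIN keeps every row from `books`; unmatched rows get NULL for `loans`'s columns.
Matching on b.book_id = l.book_id AND b.cat = l.cat. A NULL in a compared column never satisfies the condition.
- b row (book_id=7, cat=EZ): no match → kept, l columns NULL.
- b row (book_id=7, cat=EZ): no match → kept, l columns NULL.
- b row (book_id=3, cat=QE): no match → kept, l columns NULL.
- b row (book_id=8, cat=QE): matches 2 l row(s) → 2 output row(s).
- b row (book_id=8, cat=QE): matches 2 l row(s) → 2 output row(s).
- b row (book_id=3, cat=EZ): no match → kept, l columns NULL.
- b row (book_id=8, cat=EZ): matches 1 l row(s) → 1 output row(s).

8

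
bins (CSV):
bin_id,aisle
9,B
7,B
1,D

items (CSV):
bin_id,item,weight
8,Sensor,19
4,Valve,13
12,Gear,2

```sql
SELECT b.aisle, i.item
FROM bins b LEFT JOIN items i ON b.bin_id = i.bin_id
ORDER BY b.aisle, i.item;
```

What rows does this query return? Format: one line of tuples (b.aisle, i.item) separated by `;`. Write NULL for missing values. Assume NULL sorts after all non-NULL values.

(B, NULL); (B, NULL); (D, NULL)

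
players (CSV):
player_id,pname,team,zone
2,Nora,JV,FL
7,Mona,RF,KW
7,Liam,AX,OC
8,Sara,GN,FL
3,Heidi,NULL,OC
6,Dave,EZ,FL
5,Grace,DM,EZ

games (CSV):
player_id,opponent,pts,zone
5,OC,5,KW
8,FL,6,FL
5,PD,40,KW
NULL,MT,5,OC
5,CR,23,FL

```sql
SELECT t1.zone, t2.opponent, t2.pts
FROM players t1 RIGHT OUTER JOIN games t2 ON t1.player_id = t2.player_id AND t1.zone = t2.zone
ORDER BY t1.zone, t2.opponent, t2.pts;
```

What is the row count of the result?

RIGHT JOIN keeps every row from `games`; unmatched rows get NULL for `players`'s columns.
Matching on t1.player_id = t2.player_id AND t1.zone = t2.zone. A NULL in a compared column never satisfies the condition.
Matched pairs: 1; unmatched t2 rows kept: 4.
Total: 1 matched + 4 padded = 5 rows.

5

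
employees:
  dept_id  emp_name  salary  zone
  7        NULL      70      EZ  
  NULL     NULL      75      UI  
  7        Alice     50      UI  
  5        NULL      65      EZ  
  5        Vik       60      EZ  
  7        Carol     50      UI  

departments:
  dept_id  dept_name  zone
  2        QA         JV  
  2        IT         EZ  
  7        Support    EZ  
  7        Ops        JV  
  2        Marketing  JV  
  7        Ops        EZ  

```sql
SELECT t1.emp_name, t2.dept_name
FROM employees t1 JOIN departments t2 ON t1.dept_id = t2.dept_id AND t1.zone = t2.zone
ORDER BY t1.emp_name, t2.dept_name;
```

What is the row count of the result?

INNER JOIN keeps only pairs where the ON condition holds.
Matching on t1.dept_id = t2.dept_id AND t1.zone = t2.zone. A NULL in a compared column never satisfies the condition.
- dept_id=7, zone=EZ: 2 matching t2 row(s), so 2 row(s) emitted.
- dept_id=NULL, zone=UI: no matching t2 row, dropped.
- dept_id=7, zone=UI: no matching t2 row, dropped.
- dept_id=5, zone=EZ: no matching t2 row, dropped.
- dept_id=5, zone=EZ: no matching t2 row, dropped.
- dept_id=7, zone=UI: no matching t2 row, dropped.
Total: 2 rows.

2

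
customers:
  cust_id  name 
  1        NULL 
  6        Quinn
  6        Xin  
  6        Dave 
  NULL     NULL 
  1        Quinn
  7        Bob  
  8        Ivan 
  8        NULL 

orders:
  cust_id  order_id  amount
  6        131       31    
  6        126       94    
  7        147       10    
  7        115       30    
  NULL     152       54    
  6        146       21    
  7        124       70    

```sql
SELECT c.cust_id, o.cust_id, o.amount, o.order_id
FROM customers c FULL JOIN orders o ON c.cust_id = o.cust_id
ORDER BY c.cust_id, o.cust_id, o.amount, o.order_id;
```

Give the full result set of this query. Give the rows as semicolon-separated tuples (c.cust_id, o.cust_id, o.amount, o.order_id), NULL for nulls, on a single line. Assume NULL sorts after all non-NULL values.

FULL OUTER JOIN keeps every row from both sides; unmatched rows get NULL for the other side's columns.
Matching on c.cust_id = o.cust_id. A NULL in a compared column never satisfies the condition.
- c row (cust_id=1): no match → kept, o columns NULL.
- c row (cust_id=6): matches 3 o row(s) → 3 output row(s).
- c row (cust_id=6): matches 3 o row(s) → 3 output row(s).
- c row (cust_id=6): matches 3 o row(s) → 3 output row(s).
- c row (cust_id=NULL): no match → kept, o columns NULL.
- c row (cust_id=1): no match → kept, o columns NULL.
- c row (cust_id=7): matches 3 o row(s) → 3 output row(s).
- c row (cust_id=8): no match → kept, o columns NULL.
- c row (cust_id=8): no match → kept, o columns NULL.
- plus 1 unmatched o row(s), each kept with NULL c columns.

(1, NULL, NULL, NULL); (1, NULL, NULL, NULL); (6, 6, 21, 146); (6, 6, 21, 146); (6, 6, 21, 146); (6, 6, 31, 131); (6, 6, 31, 131); (6, 6, 31, 131); (6, 6, 94, 126); (6, 6, 94, 126); (6, 6, 94, 126); (7, 7, 10, 147); (7, 7, 30, 115); (7, 7, 70, 124); (8, NULL, NULL, NULL); (8, NULL, NULL, NULL); (NULL, NULL, 54, 152); (NULL, NULL, NULL, NULL)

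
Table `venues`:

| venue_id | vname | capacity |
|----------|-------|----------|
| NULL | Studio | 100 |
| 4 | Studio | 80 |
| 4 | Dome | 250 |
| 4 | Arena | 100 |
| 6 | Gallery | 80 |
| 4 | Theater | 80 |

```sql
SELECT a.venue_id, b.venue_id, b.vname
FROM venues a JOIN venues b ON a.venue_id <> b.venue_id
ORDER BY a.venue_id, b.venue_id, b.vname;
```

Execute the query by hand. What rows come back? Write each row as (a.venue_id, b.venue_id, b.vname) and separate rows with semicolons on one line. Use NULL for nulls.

(4, 6, Gallery); (4, 6, Gallery); (4, 6, Gallery); (4, 6, Gallery); (6, 4, Arena); (6, 4, Dome); (6, 4, Studio); (6, 4, Theater)

INNER JOIN keeps only pairs where the ON condition holds.
Matching on a.venue_id <> b.venue_id. A NULL in a compared column never satisfies the condition.
- a row (venue_id=NULL): no match → dropped.
- a row (venue_id=4): matches 1 b row(s) → 1 output row(s).
- a row (venue_id=4): matches 1 b row(s) → 1 output row(s).
- a row (venue_id=4): matches 1 b row(s) → 1 output row(s).
- a row (venue_id=6): matches 4 b row(s) → 4 output row(s).
- a row (venue_id=4): matches 1 b row(s) → 1 output row(s).
After projecting and ordering:
a.venue_id | b.venue_id | b.vname
4 | 6 | Gallery
4 | 6 | Gallery
4 | 6 | Gallery
4 | 6 | Gallery
6 | 4 | Arena
6 | 4 | Dome
6 | 4 | Studio
6 | 4 | Theater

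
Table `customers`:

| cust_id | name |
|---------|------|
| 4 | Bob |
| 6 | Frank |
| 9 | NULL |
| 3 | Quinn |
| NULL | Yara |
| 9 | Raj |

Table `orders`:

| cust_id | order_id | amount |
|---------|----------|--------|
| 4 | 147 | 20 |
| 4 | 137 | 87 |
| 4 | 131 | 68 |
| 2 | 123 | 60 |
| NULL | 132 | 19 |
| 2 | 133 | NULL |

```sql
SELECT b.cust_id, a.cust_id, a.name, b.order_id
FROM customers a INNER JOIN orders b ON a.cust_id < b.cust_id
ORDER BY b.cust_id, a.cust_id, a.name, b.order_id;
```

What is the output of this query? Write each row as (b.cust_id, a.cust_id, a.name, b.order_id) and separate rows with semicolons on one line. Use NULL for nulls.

INNER JOIN keeps only pairs where the ON condition holds.
Matching on a.cust_id < b.cust_id. A NULL in a compared column never satisfies the condition.
- a row (cust_id=4): no match → dropped.
- a row (cust_id=6): no match → dropped.
- a row (cust_id=9): no match → dropped.
- a row (cust_id=3): matches 3 b row(s) → 3 output row(s).
- a row (cust_id=NULL): no match → dropped.
- a row (cust_id=9): no match → dropped.
After projecting and ordering:
b.cust_id | a.cust_id | a.name | b.order_id
4 | 3 | Quinn | 131
4 | 3 | Quinn | 137
4 | 3 | Quinn | 147

(4, 3, Quinn, 131); (4, 3, Quinn, 137); (4, 3, Quinn, 147)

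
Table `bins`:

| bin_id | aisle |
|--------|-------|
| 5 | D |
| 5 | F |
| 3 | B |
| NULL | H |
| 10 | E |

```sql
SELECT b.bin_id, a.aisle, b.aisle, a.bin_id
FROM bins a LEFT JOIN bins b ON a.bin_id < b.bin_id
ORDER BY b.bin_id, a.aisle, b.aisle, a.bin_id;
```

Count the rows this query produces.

7

LEFT JOIN keeps every row from `bins a`; unmatched rows get NULL for `bins b`'s columns.
Matching on a.bin_id < b.bin_id. A NULL in a compared column never satisfies the condition.
- bin_id=5: 1 matching b row(s), so 1 row(s) emitted.
- bin_id=5: 1 matching b row(s), so 1 row(s) emitted.
- bin_id=3: 3 matching b row(s), so 3 row(s) emitted.
- bin_id=NULL: no b row matches, row kept with b columns NULL.
- bin_id=10: no b row matches, row kept with b columns NULL.
Total: 5 matched + 2 padded = 7 rows.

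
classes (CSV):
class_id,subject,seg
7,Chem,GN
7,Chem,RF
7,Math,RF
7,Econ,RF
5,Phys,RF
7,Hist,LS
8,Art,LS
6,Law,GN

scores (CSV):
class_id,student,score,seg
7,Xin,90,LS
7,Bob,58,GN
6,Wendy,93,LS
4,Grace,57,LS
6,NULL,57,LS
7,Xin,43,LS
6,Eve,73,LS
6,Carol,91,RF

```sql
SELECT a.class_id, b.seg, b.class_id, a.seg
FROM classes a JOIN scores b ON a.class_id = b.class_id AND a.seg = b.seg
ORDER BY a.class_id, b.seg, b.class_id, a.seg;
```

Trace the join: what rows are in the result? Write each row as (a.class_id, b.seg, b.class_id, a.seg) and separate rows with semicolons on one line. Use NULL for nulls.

(7, GN, 7, GN); (7, LS, 7, LS); (7, LS, 7, LS)

INNER JOIN keeps only pairs where the ON condition holds.
Matching on a.class_id = b.class_id AND a.seg = b.seg.
- a[0] class_id=7, seg=GN → 1 match(es) in b → 1 row(s).
- a[1] class_id=7, seg=RF → no match; dropped.
- a[2] class_id=7, seg=RF → no match; dropped.
- a[3] class_id=7, seg=RF → no match; dropped.
- a[4] class_id=5, seg=RF → no match; dropped.
- a[5] class_id=7, seg=LS → 2 match(es) in b → 2 row(s).
- a[6] class_id=8, seg=LS → no match; dropped.
- a[7] class_id=6, seg=GN → no match; dropped.
After projecting and ordering:
a.class_id | b.seg | b.class_id | a.seg
7 | GN | 7 | GN
7 | LS | 7 | LS
7 | LS | 7 | LS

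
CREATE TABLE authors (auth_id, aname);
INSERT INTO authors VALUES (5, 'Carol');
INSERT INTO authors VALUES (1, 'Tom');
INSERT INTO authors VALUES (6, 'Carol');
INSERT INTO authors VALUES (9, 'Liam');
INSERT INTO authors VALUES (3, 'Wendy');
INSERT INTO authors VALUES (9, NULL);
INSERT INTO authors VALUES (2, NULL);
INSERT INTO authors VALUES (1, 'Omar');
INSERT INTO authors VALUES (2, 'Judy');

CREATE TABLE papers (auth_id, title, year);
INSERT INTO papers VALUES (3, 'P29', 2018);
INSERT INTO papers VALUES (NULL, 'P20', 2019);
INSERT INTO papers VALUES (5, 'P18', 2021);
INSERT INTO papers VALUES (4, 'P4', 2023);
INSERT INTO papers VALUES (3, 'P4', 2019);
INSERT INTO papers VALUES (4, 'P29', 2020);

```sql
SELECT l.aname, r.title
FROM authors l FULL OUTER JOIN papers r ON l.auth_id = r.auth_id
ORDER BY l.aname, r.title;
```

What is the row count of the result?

FULL OUTER JOIN keeps every row from both sides; unmatched rows get NULL for the other side's columns.
Matching on l.auth_id = r.auth_id. A NULL in a compared column never satisfies the condition.
- l[0] auth_id=5 → 1 match(es) in r → 1 row(s).
- l[1] auth_id=1 → no match; kept with NULLs on the r side.
- l[2] auth_id=6 → no match; kept with NULLs on the r side.
- l[3] auth_id=9 → no match; kept with NULLs on the r side.
- l[4] auth_id=3 → 2 match(es) in r → 2 row(s).
- l[5] auth_id=9 → no match; kept with NULLs on the r side.
- l[6] auth_id=2 → no match; kept with NULLs on the r side.
- l[7] auth_id=1 → no match; kept with NULLs on the r side.
- l[8] auth_id=2 → no match; kept with NULLs on the r side.
- 3 row(s) from r found no l partner → padded with NULL.
Total: 3 matched + 10 padded = 13 rows.

13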